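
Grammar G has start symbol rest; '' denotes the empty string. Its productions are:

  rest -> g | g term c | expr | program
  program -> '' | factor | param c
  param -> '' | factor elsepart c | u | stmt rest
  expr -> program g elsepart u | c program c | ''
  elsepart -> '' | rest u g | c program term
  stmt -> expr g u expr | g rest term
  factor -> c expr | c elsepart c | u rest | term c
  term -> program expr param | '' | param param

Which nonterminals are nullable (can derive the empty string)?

{ elsepart, expr, param, program, rest, term }

Directly nullable (have an ''-production): program, param, expr, elsepart, term.
rest -> expr with every symbol nullable, so rest is nullable.
No other nonterminal has a production whose RHS symbols are all nullable.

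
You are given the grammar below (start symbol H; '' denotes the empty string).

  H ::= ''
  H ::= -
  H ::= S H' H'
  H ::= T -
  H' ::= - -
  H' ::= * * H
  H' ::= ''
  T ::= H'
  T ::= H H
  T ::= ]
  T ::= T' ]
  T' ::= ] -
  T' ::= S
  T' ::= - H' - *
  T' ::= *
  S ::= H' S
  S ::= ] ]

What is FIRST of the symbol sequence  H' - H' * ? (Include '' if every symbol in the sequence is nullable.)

Add FIRST(H')\{''} = { *, - }; H' is nullable, continue.
- is a terminal; add {-} and stop.

{ *, - }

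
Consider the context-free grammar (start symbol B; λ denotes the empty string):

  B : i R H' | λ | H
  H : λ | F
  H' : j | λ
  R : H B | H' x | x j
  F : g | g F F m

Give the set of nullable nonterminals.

Directly nullable (have an λ-production): B, H, H'.
R : H B with every symbol nullable, so R is nullable.
No other nonterminal has a production whose RHS symbols are all nullable.

{ B, H, H', R }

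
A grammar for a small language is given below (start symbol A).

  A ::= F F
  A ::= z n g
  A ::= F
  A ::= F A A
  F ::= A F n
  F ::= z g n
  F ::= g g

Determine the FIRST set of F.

From F ::= A F n: add FIRST(A) = { g, z }.
F ::= z g n contributes {z}.
F ::= g g contributes {g}.
Union: FIRST(F) = { g, z }.

{ g, z }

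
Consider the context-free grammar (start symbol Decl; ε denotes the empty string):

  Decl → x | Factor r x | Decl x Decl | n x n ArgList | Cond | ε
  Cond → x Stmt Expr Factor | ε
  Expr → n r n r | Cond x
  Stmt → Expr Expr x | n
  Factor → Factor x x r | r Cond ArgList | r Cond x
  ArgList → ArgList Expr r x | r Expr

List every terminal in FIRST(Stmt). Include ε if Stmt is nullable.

From Stmt → Expr Expr x: add FIRST(Expr) = { n, x }.
Stmt → n contributes {n}.
Union: FIRST(Stmt) = { n, x }.

{ n, x }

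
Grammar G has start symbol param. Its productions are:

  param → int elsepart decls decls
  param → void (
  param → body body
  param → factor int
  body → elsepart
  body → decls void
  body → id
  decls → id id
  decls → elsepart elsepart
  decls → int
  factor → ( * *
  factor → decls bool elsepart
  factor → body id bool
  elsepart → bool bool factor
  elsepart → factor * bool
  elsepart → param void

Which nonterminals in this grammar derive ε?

{ } (none)

No nonterminal has an empty production or an RHS whose symbols are all nullable.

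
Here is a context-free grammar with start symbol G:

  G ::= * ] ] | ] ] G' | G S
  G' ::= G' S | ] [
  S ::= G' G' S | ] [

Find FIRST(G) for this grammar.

G ::= * ] ] contributes {*}.
G ::= ] ] G' contributes {]}.
From G ::= G S: add FIRST(G) = { *, ] }.
Union: FIRST(G) = { *, ] }.

{ *, ] }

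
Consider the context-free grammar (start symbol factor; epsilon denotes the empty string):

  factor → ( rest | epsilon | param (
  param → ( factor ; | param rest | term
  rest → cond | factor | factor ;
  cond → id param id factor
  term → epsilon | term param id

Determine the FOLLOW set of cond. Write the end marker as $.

{ $, (, ;, id }

In rest → cond: cond is at the end, add FOLLOW(rest) = { $, (, ;, id }.
Union: FOLLOW(cond) = { $, (, ;, id }.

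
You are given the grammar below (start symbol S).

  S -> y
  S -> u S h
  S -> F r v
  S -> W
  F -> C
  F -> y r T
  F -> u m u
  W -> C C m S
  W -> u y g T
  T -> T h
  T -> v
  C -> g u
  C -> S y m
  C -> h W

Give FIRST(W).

{ g, h, u, y }

From W -> C C m S: add FIRST(C) = { g, h, u, y }.
W -> u y g T contributes {u}.
Union: FIRST(W) = { g, h, u, y }.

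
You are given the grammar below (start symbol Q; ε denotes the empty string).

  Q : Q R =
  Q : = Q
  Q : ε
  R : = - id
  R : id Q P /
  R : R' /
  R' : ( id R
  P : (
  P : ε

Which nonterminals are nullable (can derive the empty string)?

{ P, Q }

Directly nullable (have an ε-production): Q, P.
No other nonterminal has a production whose RHS symbols are all nullable.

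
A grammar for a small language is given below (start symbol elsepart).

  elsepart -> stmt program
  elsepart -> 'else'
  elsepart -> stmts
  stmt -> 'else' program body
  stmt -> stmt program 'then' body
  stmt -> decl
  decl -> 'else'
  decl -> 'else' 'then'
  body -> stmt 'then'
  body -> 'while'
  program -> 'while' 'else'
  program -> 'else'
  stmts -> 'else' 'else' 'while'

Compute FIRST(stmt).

{ 'else' }

stmt -> 'else' program body contributes {'else'}.
From stmt -> stmt program 'then' body: add FIRST(stmt) = { 'else' }.
From stmt -> decl: add FIRST(decl) = { 'else' }.
Union: FIRST(stmt) = { 'else' }.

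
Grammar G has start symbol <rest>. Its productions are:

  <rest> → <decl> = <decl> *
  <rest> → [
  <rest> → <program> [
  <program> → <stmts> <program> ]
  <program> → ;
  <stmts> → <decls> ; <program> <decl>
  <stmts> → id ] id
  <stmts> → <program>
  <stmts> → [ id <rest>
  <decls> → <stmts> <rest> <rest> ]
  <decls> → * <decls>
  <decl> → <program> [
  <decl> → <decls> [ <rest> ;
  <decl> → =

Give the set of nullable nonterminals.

No nonterminal has an empty production or an RHS whose symbols are all nullable.

{ } (none)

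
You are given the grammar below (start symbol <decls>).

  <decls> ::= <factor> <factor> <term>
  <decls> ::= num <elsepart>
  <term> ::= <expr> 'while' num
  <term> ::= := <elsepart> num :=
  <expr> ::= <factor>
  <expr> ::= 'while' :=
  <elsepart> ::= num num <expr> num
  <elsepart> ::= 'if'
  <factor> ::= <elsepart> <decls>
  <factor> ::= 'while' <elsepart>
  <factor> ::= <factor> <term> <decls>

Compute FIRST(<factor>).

{ 'if', 'while', num }

From <factor> ::= <elsepart> <decls>: add FIRST(<elsepart>) = { 'if', num }.
<factor> ::= 'while' <elsepart> contributes {'while'}.
From <factor> ::= <factor> <term> <decls>: add FIRST(<factor>) = { 'if', 'while', num }.
Union: FIRST(<factor>) = { 'if', 'while', num }.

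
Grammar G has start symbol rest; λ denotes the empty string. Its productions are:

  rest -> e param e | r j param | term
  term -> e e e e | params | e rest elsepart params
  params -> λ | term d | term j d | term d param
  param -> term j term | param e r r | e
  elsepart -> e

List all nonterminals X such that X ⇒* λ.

Directly nullable (have an λ-production): params.
rest -> term with every symbol nullable, so rest is nullable.
term -> params with every symbol nullable, so term is nullable.
No other nonterminal has a production whose RHS symbols are all nullable.

{ params, rest, term }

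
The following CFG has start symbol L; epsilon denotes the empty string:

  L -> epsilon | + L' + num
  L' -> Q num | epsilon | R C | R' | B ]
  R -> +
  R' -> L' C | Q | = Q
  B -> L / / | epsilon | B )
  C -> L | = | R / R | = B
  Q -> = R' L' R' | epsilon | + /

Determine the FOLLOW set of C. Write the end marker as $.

In L' -> R C: C is at the end, add FOLLOW(L') = { ), +, /, =, ], num }.
In R' -> L' C: C is at the end, add FOLLOW(R') = { ), +, /, =, ], num }.
Union: FOLLOW(C) = { ), +, /, =, ], num }.

{ ), +, /, =, ], num }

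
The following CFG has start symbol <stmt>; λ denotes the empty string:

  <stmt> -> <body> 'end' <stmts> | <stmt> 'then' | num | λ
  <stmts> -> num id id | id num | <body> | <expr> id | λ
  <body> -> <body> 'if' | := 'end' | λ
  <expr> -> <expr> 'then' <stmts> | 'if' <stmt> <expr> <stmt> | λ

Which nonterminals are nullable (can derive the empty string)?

{ <body>, <expr>, <stmt>, <stmts> }

Directly nullable (have an λ-production): <stmt>, <stmts>, <body>, <expr>.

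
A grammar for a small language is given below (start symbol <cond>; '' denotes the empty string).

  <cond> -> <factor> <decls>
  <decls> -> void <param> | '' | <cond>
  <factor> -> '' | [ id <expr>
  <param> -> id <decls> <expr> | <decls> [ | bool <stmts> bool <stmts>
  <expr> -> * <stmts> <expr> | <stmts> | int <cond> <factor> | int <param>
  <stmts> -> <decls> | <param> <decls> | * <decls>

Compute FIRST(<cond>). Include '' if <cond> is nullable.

From <cond> -> <factor> <decls>: <factor>, <decls> nullable, take FIRST(<factor>) ∪ FIRST(<decls>) = { [, void }; also '' since the whole RHS is nullable.
Union: FIRST(<cond>) = { [, void, '' }.

{ [, void, '' }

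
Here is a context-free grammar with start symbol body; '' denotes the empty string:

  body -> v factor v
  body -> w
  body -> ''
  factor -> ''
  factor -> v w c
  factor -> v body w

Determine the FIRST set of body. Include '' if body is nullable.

{ v, w, '' }

body -> v factor v contributes {v}.
body -> w contributes {w}.
body -> '' contributes ''.
Union: FIRST(body) = { v, w, '' }.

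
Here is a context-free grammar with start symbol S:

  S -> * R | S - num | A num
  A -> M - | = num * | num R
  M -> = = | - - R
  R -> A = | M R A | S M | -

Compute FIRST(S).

{ *, -, =, num }

S -> * R contributes {*}.
From S -> S - num: add FIRST(S) = { *, -, =, num }.
From S -> A num: add FIRST(A) = { -, =, num }.
Union: FIRST(S) = { *, -, =, num }.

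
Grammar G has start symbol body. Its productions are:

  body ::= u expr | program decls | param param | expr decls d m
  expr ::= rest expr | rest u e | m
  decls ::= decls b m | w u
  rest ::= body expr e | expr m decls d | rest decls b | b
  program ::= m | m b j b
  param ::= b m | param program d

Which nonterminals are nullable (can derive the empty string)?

{ } (none)

No nonterminal has an empty production or an RHS whose symbols are all nullable.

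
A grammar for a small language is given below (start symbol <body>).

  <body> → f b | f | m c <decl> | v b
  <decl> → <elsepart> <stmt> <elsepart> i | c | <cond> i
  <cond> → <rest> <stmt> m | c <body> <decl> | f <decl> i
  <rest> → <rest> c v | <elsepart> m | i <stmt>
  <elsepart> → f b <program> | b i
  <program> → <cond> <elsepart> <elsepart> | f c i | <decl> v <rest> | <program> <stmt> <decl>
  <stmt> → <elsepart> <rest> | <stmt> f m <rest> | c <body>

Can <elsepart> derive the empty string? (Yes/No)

No nonterminal in this grammar is nullable.
No production of <elsepart> has an RHS whose symbols are all nullable, so <elsepart> is not nullable.

No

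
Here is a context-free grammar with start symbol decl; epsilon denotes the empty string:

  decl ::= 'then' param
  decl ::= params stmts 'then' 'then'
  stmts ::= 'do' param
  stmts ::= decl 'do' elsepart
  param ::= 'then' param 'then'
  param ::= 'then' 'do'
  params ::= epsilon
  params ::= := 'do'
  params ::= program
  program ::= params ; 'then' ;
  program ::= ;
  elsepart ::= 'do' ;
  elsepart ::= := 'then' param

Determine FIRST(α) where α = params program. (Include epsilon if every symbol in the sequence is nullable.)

{ :=, ; }

Add FIRST(params)\{epsilon} = { :=, ; }; params is nullable, continue.
Add FIRST(program) = { :=, ; }; program is not nullable, stop.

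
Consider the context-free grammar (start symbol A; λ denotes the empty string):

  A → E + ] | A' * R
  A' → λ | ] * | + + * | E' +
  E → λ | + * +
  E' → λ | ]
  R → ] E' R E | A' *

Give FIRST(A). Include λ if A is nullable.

{ *, +, ] }

From A → E + ]: E nullable, take FIRST(E) ∪ {+} = { + }.
From A → A' * R: A' nullable, take FIRST(A') ∪ {*} = { *, +, ] }.
Union: FIRST(A) = { *, +, ] }.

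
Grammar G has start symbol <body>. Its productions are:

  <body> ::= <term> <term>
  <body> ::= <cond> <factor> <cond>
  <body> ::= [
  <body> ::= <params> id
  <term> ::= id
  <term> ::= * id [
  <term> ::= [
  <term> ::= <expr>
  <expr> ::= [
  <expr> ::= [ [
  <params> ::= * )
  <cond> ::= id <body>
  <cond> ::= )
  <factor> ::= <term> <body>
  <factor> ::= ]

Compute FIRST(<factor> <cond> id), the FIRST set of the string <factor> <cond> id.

{ *, [, ], id }

Add FIRST(<factor>) = { *, [, ], id }; <factor> is not nullable, stop.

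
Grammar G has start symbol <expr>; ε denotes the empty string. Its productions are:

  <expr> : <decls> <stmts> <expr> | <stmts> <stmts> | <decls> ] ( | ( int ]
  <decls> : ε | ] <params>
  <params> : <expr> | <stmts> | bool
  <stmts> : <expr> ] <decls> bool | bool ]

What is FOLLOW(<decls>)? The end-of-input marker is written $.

{ (, ], bool }

In <expr> : <decls> <stmts> <expr>: add FIRST(<stmts> <expr>) = { (, ], bool }.
In <expr> : <decls> ] (: add FIRST(] () = { ] }.
In <stmts> : <expr> ] <decls> bool: add FIRST(bool) = { bool }.
Union: FOLLOW(<decls>) = { (, ], bool }.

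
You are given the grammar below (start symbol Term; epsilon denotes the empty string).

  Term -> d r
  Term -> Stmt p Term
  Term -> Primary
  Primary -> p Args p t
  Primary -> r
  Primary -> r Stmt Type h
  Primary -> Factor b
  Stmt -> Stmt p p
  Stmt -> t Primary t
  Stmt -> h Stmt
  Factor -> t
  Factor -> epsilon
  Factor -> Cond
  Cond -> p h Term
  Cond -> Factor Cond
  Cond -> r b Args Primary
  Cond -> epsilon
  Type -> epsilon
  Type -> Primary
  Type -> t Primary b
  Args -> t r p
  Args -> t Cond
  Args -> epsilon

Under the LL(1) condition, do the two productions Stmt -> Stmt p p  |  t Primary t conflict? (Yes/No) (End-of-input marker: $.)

FIRST(Stmt p p) = { h, t } and FIRST(t Primary t) = { t }.
Both contain t, so the two alternatives are not disjoint — LL(1) conflict.

Yes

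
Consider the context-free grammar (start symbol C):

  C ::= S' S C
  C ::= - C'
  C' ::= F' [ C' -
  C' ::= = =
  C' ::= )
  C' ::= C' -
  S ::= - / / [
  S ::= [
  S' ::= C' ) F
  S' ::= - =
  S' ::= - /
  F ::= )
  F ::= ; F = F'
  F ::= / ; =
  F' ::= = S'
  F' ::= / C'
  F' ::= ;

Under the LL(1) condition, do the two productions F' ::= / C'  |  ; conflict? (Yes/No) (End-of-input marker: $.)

FIRST(/ C') = { / } and FIRST(;) = { ; }.
The FIRST sets are disjoint and neither alternative is nullable — no conflict.

No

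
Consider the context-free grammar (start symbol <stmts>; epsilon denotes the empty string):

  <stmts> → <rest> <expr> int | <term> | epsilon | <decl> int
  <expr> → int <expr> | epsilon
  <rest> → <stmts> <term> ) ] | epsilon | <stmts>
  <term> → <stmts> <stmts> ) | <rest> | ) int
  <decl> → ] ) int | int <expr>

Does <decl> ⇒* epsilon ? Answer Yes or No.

No

Nullable nonterminals: <expr>, <rest>, <stmts>, <term>.
No production of <decl> has an RHS whose symbols are all nullable, so <decl> is not nullable.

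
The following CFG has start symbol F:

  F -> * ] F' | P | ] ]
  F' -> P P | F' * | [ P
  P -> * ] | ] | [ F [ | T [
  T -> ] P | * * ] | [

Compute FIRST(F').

{ *, [, ] }

From F' -> P P: add FIRST(P) = { *, [, ] }.
From F' -> F' *: add FIRST(F') = { *, [, ] }.
F' -> [ P contributes {[}.
Union: FIRST(F') = { *, [, ] }.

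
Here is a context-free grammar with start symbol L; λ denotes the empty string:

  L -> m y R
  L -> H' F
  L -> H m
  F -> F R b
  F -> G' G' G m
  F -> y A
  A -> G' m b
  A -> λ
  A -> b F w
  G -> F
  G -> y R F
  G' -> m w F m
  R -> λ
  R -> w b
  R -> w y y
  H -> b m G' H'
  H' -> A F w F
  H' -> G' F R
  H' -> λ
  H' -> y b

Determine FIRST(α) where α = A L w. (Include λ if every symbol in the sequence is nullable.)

{ b, m, y }

Add FIRST(A)\{λ} = { b, m }; A is nullable, continue.
Add FIRST(L) = { b, m, y }; L is not nullable, stop.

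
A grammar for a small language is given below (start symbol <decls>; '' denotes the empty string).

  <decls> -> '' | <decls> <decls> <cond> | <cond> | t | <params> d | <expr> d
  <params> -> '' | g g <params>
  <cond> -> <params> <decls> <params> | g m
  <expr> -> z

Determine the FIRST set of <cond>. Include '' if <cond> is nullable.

From <cond> -> <params> <decls> <params>: <params>, <decls>, <params> nullable, take FIRST(<params>) ∪ FIRST(<decls>) ∪ FIRST(<params>) = { d, g, t, z }; also '' since the whole RHS is nullable.
<cond> -> g m contributes {g}.
Union: FIRST(<cond>) = { d, g, t, z, '' }.

{ d, g, t, z, '' }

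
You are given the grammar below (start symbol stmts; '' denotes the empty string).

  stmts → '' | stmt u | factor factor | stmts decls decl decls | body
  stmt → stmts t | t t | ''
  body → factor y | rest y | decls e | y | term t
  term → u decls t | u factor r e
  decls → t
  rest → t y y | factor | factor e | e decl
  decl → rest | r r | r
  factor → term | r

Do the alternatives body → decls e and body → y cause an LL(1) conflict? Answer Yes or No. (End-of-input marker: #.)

FIRST(decls e) = { t } and FIRST(y) = { y }.
The FIRST sets are disjoint and neither alternative is nullable — no conflict.

No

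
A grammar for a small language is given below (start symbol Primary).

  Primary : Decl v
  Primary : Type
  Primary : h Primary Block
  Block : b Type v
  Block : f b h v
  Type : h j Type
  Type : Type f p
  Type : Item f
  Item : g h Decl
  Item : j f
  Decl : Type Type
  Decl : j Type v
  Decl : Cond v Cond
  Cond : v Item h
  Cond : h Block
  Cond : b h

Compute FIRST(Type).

Type : h j Type contributes {h}.
From Type : Type f p: add FIRST(Type) = { g, h, j }.
From Type : Item f: add FIRST(Item) = { g, j }.
Union: FIRST(Type) = { g, h, j }.

{ g, h, j }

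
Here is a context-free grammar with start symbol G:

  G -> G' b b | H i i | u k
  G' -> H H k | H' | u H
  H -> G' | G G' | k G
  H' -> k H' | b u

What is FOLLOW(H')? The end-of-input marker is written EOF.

{ b, i, k, u }

In G' -> H': H' is at the end, add FOLLOW(G') = { b, i, k, u }.
In H' -> k H': H' is at the end, add FOLLOW(H') = { b, i, k, u }.
Union: FOLLOW(H') = { b, i, k, u }.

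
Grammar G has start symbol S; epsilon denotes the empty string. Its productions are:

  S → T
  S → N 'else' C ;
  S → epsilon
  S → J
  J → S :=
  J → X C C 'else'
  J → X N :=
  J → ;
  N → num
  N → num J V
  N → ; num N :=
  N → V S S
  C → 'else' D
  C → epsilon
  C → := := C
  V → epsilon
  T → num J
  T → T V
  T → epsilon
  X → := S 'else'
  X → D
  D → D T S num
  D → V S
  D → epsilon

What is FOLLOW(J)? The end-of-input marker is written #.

{ #, 'else', :=, ;, num }

In S → J: J is at the end, add FOLLOW(S) = { #, 'else', :=, ;, num }.
In N → num J V: add FIRST(V)\{epsilon} = {  }.
  Since V is nullable, also add FOLLOW(N) = { 'else', := }.
In T → num J: J is at the end, add FOLLOW(T) = { #, 'else', :=, ;, num }.
Union: FOLLOW(J) = { #, 'else', :=, ;, num }.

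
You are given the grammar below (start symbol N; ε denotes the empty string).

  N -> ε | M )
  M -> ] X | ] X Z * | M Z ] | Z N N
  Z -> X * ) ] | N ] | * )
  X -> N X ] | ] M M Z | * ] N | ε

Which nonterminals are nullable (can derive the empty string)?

Directly nullable (have an ε-production): N, X.
No other nonterminal has a production whose RHS symbols are all nullable.

{ N, X }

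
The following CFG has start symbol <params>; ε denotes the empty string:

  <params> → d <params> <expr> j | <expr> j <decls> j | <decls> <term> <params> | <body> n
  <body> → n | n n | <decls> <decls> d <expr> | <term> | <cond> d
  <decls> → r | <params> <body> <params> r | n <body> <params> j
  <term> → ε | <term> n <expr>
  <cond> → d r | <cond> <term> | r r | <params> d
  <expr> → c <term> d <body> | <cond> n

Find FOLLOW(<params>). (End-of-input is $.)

<params> is the start symbol, so $ ∈ FOLLOW(<params>).
In <params> → d <params> <expr> j: add FIRST(<expr> j) = { c, d, n, r }.
In <params> → <decls> <term> <params>: <params> is at the end, add FOLLOW(<params>) = { $, c, d, j, n, r }.
In <decls> → <params> <body> <params> r: add FIRST(<body> <params> r) = { c, d, n, r }.
In <decls> → <params> <body> <params> r: add FIRST(r) = { r }.
In <decls> → n <body> <params> j: add FIRST(j) = { j }.
In <cond> → <params> d: add FIRST(d) = { d }.
Union: FOLLOW(<params>) = { $, c, d, j, n, r }.

{ $, c, d, j, n, r }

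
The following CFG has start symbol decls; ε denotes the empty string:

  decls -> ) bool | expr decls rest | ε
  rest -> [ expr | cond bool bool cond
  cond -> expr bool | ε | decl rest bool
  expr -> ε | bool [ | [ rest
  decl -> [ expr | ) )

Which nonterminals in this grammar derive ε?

{ cond, decls, expr }

Directly nullable (have an ε-production): decls, cond, expr.
No other nonterminal has a production whose RHS symbols are all nullable.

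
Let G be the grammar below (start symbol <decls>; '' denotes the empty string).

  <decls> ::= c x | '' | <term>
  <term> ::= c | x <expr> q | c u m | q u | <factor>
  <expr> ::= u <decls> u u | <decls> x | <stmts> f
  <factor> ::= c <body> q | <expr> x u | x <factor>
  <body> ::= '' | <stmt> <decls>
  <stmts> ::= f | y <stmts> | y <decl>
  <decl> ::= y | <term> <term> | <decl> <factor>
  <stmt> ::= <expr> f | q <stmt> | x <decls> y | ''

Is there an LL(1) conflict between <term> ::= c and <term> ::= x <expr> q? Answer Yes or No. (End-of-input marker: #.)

No

FIRST(c) = { c } and FIRST(x <expr> q) = { x }.
The FIRST sets are disjoint and neither alternative is nullable — no conflict.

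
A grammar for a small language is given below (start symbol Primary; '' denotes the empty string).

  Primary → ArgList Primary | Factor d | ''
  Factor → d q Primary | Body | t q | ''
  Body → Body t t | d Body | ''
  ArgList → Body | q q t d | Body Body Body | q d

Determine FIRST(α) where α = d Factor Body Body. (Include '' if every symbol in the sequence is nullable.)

{ d }

d is a terminal; add {d} and stop.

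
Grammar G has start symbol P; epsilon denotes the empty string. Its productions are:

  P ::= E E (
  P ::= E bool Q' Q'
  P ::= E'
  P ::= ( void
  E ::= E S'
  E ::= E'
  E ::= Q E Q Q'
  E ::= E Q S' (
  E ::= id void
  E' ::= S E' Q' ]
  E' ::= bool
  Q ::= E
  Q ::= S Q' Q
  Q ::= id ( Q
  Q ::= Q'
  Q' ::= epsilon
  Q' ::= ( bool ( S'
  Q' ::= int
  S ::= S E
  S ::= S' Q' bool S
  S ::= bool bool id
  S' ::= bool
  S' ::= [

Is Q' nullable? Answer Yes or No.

Q' has an epsilon-production, so Q' ⇒ epsilon.

Yes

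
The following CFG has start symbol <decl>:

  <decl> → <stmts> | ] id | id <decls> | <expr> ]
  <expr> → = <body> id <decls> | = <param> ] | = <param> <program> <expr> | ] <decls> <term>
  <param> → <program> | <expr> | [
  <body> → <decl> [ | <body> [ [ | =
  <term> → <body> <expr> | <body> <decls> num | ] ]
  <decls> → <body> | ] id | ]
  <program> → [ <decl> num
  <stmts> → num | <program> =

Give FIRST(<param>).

From <param> → <program>: add FIRST(<program>) = { [ }.
From <param> → <expr>: add FIRST(<expr>) = { =, ] }.
<param> → [ contributes {[}.
Union: FIRST(<param>) = { =, [, ] }.

{ =, [, ] }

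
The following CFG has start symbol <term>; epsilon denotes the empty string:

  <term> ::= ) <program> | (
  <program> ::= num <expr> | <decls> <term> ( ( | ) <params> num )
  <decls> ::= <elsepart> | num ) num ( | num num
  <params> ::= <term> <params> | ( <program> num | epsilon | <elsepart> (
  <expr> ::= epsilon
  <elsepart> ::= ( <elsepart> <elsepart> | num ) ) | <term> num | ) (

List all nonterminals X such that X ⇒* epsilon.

Directly nullable (have an epsilon-production): <params>, <expr>.
No other nonterminal has a production whose RHS symbols are all nullable.

{ <expr>, <params> }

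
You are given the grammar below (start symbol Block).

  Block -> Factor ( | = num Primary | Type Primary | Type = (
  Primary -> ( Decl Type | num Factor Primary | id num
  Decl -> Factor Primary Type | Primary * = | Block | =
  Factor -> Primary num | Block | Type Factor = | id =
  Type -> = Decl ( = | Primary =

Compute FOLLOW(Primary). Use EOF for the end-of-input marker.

{ EOF, (, *, =, id, num }

In Block -> = num Primary: Primary is at the end, add FOLLOW(Block) = { EOF, (, =, id, num }.
In Block -> Type Primary: Primary is at the end, add FOLLOW(Block) = { EOF, (, =, id, num }.
In Primary -> num Factor Primary: Primary is at the end, add FOLLOW(Primary) = { EOF, (, *, =, id, num }.
In Decl -> Factor Primary Type: add FIRST(Type) = { (, =, id, num }.
In Decl -> Primary * =: add FIRST(* =) = { * }.
In Factor -> Primary num: add FIRST(num) = { num }.
In Type -> Primary =: add FIRST(=) = { = }.
Union: FOLLOW(Primary) = { EOF, (, *, =, id, num }.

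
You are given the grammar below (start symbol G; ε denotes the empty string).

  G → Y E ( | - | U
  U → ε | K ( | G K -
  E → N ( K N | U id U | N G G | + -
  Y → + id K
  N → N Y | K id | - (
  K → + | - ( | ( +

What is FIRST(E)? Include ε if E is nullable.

From E → N ( K N: add FIRST(N) = { (, +, - }.
From E → U id U: U nullable, take FIRST(U) ∪ {id} = { (, +, -, id }.
From E → N G G: add FIRST(N) = { (, +, - }.
E → + - contributes {+}.
Union: FIRST(E) = { (, +, -, id }.

{ (, +, -, id }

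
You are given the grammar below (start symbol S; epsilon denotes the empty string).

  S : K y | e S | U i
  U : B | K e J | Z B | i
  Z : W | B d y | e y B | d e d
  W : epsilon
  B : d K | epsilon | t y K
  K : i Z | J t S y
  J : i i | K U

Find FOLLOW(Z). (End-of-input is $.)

{ d, e, i, t, y }

In U : Z B: add FIRST(B)\{epsilon} = { d, t }.
  Since B is nullable, also add FOLLOW(U) = { i, t }.
In K : i Z: Z is at the end, add FOLLOW(K) = { d, e, i, t, y }.
Union: FOLLOW(Z) = { d, e, i, t, y }.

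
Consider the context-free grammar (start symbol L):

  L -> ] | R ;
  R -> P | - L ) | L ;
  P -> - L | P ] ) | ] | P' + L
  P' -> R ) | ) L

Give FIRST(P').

From P' -> R ): add FIRST(R) = { ), -, ] }.
P' -> ) L contributes {)}.
Union: FIRST(P') = { ), -, ] }.

{ ), -, ] }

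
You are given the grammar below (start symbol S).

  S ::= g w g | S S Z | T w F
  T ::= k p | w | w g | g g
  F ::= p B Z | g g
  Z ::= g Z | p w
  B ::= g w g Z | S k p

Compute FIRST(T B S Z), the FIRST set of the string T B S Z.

{ g, k, w }

Add FIRST(T) = { g, k, w }; T is not nullable, stop.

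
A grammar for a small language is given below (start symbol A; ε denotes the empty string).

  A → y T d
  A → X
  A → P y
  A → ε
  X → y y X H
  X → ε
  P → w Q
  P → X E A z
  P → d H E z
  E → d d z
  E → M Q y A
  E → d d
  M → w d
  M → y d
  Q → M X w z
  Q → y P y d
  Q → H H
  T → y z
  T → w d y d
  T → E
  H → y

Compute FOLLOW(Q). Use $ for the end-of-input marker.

{ y }

In P → w Q: Q is at the end, add FOLLOW(P) = { y }.
In E → M Q y A: add FIRST(y A) = { y }.
Union: FOLLOW(Q) = { y }.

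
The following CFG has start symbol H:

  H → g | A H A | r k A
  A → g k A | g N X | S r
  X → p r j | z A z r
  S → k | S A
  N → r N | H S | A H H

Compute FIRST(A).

A → g k A contributes {g}.
A → g N X contributes {g}.
From A → S r: add FIRST(S) = { k }.
Union: FIRST(A) = { g, k }.

{ g, k }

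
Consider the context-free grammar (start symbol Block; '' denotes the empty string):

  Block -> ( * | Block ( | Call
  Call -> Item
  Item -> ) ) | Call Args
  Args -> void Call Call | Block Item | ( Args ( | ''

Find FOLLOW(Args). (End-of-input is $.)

In Item -> Call Args: Args is at the end, add FOLLOW(Item) = { $, (, ), void }.
In Args -> ( Args (: add FIRST(() = { ( }.
Union: FOLLOW(Args) = { $, (, ), void }.

{ $, (, ), void }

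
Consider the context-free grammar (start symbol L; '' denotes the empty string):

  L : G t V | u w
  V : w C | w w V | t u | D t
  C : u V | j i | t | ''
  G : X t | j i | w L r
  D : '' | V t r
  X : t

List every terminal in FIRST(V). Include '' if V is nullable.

V : w C contributes {w}.
V : w w V contributes {w}.
V : t u contributes {t}.
From V : D t: D nullable, take FIRST(D) ∪ {t} = { t, w }.
Union: FIRST(V) = { t, w }.

{ t, w }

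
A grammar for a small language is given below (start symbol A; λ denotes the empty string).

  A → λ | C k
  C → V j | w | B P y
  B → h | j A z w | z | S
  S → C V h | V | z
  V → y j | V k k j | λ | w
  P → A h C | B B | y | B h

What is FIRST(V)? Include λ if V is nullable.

V → y j contributes {y}.
From V → V k k j: V nullable, take FIRST(V) ∪ {k} = { k, w, y }.
V → λ contributes λ.
V → w contributes {w}.
Union: FIRST(V) = { k, w, y, λ }.

{ k, w, y, λ }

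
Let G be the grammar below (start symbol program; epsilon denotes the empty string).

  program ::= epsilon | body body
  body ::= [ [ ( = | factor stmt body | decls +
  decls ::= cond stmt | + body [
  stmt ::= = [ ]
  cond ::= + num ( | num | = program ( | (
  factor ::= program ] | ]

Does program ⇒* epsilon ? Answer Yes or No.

Yes

program has an epsilon-production, so program ⇒ epsilon.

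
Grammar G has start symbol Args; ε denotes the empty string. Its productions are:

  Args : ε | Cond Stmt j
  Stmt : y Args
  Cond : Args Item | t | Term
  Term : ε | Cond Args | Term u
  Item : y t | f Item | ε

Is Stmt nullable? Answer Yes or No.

Nullable nonterminals: Args, Cond, Item, Term.
No production of Stmt has an RHS whose symbols are all nullable, so Stmt is not nullable.

No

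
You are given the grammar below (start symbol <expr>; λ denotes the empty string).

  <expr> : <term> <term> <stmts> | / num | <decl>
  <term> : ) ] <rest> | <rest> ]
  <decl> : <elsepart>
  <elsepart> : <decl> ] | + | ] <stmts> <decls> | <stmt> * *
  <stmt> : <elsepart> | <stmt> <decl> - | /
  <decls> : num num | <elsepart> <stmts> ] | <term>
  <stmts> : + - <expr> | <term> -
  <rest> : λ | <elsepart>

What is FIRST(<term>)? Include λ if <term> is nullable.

{ ), +, /, ] }

<term> : ) ] <rest> contributes {)}.
From <term> : <rest> ]: <rest> nullable, take FIRST(<rest>) ∪ {]} = { +, /, ] }.
Union: FIRST(<term>) = { ), +, /, ] }.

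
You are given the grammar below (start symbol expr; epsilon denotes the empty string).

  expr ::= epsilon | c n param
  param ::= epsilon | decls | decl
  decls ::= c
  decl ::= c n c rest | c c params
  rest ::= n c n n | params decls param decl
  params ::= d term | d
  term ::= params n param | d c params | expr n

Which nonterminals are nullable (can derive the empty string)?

{ expr, param }

Directly nullable (have an epsilon-production): expr, param.
No other nonterminal has a production whose RHS symbols are all nullable.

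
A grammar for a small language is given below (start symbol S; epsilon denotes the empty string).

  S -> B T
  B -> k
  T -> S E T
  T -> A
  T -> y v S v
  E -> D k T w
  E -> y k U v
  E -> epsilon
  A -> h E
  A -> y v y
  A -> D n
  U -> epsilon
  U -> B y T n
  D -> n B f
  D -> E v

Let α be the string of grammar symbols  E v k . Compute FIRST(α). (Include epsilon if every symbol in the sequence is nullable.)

{ n, v, y }

Add FIRST(E)\{epsilon} = { n, v, y }; E is nullable, continue.
v is a terminal; add {v} and stop.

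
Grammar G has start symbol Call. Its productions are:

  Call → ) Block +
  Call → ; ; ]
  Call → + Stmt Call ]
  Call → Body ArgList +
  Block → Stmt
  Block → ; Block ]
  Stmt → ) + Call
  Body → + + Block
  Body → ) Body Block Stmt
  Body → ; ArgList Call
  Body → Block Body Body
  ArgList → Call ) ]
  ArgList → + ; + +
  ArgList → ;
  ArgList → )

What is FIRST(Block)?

{ ), ; }

From Block → Stmt: add FIRST(Stmt) = { ) }.
Block → ; Block ] contributes {;}.
Union: FIRST(Block) = { ), ; }.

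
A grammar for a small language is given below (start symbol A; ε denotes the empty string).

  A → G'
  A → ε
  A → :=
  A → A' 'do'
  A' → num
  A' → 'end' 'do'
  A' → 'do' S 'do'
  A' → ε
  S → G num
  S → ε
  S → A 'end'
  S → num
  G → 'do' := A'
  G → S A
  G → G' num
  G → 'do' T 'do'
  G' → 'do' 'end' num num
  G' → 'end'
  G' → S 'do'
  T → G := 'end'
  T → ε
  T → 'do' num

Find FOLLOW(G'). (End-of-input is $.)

In A → G': G' is at the end, add FOLLOW(A) = { $, 'end', :=, num }.
In G → G' num: add FIRST(num) = { num }.
Union: FOLLOW(G') = { $, 'end', :=, num }.

{ $, 'end', :=, num }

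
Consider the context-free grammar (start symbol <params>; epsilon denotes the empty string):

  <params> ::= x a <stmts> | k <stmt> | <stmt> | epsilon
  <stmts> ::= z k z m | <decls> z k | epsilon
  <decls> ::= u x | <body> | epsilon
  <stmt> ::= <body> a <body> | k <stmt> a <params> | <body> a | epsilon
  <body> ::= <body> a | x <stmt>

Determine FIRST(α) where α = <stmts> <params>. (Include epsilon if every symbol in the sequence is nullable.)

{ k, u, x, z, epsilon }

Add FIRST(<stmts>)\{epsilon} = { u, x, z }; <stmts> is nullable, continue.
Add FIRST(<params>)\{epsilon} = { k, x }; <params> is nullable, continue.
Every symbol is nullable, so include epsilon.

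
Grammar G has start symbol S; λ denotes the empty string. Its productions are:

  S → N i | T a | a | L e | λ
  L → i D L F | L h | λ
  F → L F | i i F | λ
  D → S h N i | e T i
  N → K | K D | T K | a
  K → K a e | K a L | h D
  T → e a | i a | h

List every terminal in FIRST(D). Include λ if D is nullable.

{ a, e, h, i }

From D → S h N i: S nullable, take FIRST(S) ∪ {h} = { a, e, h, i }.
D → e T i contributes {e}.
Union: FIRST(D) = { a, e, h, i }.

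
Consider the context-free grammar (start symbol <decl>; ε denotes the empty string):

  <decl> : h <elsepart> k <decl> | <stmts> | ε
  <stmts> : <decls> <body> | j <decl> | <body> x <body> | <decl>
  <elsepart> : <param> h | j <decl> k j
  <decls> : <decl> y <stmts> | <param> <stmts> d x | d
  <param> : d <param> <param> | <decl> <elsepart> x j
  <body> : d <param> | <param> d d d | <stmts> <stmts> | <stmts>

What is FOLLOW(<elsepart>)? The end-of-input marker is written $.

{ k, x }

In <decl> : h <elsepart> k <decl>: add FIRST(k <decl>) = { k }.
In <param> : <decl> <elsepart> x j: add FIRST(x j) = { x }.
Union: FOLLOW(<elsepart>) = { k, x }.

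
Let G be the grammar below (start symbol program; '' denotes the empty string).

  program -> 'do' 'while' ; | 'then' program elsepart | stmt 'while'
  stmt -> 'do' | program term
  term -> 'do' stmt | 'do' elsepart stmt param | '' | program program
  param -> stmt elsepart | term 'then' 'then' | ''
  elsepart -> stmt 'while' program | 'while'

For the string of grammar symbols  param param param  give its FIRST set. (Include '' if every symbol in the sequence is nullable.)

Add FIRST(param)\{''} = { 'do', 'then' }; param is nullable, continue.
Add FIRST(param)\{''} = { 'do', 'then' }; param is nullable, continue.
Add FIRST(param)\{''} = { 'do', 'then' }; param is nullable, continue.
Every symbol is nullable, so include ''.

{ 'do', 'then', '' }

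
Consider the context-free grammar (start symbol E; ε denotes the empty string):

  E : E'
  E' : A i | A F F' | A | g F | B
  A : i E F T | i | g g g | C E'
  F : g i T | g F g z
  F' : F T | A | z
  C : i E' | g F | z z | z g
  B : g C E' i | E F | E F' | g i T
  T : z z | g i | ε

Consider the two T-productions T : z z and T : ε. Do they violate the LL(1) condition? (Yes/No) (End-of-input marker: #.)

Yes

FIRST(z z) = { z } and FIRST(ε) = { ε }.
The second alternative is nullable and FOLLOW(T) = { #, g, i, z } shares z with FIRST of the first — conflict.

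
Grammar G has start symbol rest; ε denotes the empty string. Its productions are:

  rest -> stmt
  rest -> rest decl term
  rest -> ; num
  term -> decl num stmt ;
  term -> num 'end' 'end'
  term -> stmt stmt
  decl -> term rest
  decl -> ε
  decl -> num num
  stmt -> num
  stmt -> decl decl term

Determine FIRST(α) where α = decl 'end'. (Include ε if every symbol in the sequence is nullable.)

{ 'end', num }

Add FIRST(decl)\{ε} = { num }; decl is nullable, continue.
'end' is a terminal; add {'end'} and stop.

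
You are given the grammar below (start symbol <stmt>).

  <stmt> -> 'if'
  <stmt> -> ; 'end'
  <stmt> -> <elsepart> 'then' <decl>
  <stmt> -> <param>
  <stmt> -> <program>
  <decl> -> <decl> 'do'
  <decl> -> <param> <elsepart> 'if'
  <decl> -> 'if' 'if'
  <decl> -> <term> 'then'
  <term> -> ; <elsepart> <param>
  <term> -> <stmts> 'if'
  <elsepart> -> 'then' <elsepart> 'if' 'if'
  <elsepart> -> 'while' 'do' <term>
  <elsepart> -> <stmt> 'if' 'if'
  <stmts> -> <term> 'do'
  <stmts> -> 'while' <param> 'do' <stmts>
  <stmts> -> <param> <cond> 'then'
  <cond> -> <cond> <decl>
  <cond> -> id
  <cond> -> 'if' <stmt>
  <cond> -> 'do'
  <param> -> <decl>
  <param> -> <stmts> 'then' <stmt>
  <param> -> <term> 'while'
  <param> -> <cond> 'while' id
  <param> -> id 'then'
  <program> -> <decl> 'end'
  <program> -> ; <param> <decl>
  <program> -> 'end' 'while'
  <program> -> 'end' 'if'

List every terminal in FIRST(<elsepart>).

{ 'do', 'end', 'if', 'then', 'while', ;, id }

<elsepart> -> 'then' <elsepart> 'if' 'if' contributes {'then'}.
<elsepart> -> 'while' 'do' <term> contributes {'while'}.
From <elsepart> -> <stmt> 'if' 'if': add FIRST(<stmt>) = { 'do', 'end', 'if', 'then', 'while', ;, id }.
Union: FIRST(<elsepart>) = { 'do', 'end', 'if', 'then', 'while', ;, id }.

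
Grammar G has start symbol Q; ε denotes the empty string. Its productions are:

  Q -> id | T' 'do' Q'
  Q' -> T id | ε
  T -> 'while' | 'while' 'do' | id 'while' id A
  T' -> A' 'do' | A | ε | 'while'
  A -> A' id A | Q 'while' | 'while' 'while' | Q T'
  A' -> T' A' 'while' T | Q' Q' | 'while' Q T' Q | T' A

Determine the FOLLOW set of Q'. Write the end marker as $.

{ $, 'do', 'while', id }

In Q -> T' 'do' Q': Q' is at the end, add FOLLOW(Q) = { $, 'do', 'while', id }.
In A' -> Q' Q': add FIRST(Q')\{ε} = { 'while', id }.
  Since Q' is nullable, also add FOLLOW(A') = { 'do', 'while', id }.
In A' -> Q' Q': Q' is at the end, add FOLLOW(A') = { 'do', 'while', id }.
Union: FOLLOW(Q') = { $, 'do', 'while', id }.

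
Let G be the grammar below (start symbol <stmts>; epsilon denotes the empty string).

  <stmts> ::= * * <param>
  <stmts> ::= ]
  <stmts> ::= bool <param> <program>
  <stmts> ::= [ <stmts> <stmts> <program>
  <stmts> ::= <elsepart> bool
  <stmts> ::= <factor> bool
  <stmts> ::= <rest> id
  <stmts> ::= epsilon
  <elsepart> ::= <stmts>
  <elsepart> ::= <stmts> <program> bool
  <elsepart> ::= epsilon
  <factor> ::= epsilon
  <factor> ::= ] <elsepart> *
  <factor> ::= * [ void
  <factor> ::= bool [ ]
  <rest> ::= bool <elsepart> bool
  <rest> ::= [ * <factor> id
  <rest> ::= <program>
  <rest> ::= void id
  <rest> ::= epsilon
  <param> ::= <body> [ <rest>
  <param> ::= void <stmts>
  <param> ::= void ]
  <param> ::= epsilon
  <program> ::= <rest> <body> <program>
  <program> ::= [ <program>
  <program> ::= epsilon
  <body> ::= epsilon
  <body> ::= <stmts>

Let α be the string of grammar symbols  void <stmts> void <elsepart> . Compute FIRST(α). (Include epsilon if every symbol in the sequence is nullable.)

{ void }

void is a terminal; add {void} and stop.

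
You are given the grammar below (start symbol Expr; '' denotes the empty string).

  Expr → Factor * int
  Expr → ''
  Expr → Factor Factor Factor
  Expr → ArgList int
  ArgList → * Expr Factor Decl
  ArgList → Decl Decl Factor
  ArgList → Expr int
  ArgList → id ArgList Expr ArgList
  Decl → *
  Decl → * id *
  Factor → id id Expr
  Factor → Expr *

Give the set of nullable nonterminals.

{ Expr }

Directly nullable (have an ''-production): Expr.
No other nonterminal has a production whose RHS symbols are all nullable.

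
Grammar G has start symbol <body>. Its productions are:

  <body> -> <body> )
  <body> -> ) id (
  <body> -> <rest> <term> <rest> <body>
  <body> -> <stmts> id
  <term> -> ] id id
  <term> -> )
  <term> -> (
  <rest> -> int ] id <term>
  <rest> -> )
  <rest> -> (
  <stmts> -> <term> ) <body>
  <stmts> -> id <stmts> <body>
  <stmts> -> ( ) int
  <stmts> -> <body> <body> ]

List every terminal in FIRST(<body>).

From <body> -> <body> ): add FIRST(<body>) = { (, ), ], id, int }.
<body> -> ) id ( contributes {)}.
From <body> -> <rest> <term> <rest> <body>: add FIRST(<rest>) = { (, ), int }.
From <body> -> <stmts> id: add FIRST(<stmts>) = { (, ), ], id, int }.
Union: FIRST(<body>) = { (, ), ], id, int }.

{ (, ), ], id, int }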